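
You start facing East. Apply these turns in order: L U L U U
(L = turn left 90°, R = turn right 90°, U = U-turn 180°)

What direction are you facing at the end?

Answer: Final heading: East

Derivation:
Start: East
  L (left (90° counter-clockwise)) -> North
  U (U-turn (180°)) -> South
  L (left (90° counter-clockwise)) -> East
  U (U-turn (180°)) -> West
  U (U-turn (180°)) -> East
Final: East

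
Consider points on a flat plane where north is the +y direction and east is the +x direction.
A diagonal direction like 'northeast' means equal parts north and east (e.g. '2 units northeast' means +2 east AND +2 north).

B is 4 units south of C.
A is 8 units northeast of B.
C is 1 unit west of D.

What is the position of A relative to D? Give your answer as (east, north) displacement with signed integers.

Place D at the origin (east=0, north=0).
  C is 1 unit west of D: delta (east=-1, north=+0); C at (east=-1, north=0).
  B is 4 units south of C: delta (east=+0, north=-4); B at (east=-1, north=-4).
  A is 8 units northeast of B: delta (east=+8, north=+8); A at (east=7, north=4).
Therefore A relative to D: (east=7, north=4).

Answer: A is at (east=7, north=4) relative to D.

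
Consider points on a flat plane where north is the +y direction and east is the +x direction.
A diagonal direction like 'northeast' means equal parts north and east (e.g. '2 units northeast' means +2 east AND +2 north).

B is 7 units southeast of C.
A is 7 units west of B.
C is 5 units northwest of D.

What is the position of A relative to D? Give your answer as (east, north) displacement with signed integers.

Place D at the origin (east=0, north=0).
  C is 5 units northwest of D: delta (east=-5, north=+5); C at (east=-5, north=5).
  B is 7 units southeast of C: delta (east=+7, north=-7); B at (east=2, north=-2).
  A is 7 units west of B: delta (east=-7, north=+0); A at (east=-5, north=-2).
Therefore A relative to D: (east=-5, north=-2).

Answer: A is at (east=-5, north=-2) relative to D.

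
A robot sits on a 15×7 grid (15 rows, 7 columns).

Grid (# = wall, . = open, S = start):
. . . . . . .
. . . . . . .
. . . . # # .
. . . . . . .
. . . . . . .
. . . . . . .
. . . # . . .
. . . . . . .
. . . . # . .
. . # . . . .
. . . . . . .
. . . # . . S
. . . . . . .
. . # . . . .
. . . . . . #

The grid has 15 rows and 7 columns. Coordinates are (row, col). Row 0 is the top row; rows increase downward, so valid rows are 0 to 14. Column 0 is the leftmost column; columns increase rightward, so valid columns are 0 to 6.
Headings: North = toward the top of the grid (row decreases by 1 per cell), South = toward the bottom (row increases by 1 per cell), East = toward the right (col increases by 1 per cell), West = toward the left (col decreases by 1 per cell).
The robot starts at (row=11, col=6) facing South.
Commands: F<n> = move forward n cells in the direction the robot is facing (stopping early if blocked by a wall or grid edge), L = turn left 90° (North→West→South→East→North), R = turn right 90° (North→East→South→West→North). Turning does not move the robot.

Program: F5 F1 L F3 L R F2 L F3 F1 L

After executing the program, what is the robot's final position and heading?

Start: (row=11, col=6), facing South
  F5: move forward 2/5 (blocked), now at (row=13, col=6)
  F1: move forward 0/1 (blocked), now at (row=13, col=6)
  L: turn left, now facing East
  F3: move forward 0/3 (blocked), now at (row=13, col=6)
  L: turn left, now facing North
  R: turn right, now facing East
  F2: move forward 0/2 (blocked), now at (row=13, col=6)
  L: turn left, now facing North
  F3: move forward 3, now at (row=10, col=6)
  F1: move forward 1, now at (row=9, col=6)
  L: turn left, now facing West
Final: (row=9, col=6), facing West

Answer: Final position: (row=9, col=6), facing West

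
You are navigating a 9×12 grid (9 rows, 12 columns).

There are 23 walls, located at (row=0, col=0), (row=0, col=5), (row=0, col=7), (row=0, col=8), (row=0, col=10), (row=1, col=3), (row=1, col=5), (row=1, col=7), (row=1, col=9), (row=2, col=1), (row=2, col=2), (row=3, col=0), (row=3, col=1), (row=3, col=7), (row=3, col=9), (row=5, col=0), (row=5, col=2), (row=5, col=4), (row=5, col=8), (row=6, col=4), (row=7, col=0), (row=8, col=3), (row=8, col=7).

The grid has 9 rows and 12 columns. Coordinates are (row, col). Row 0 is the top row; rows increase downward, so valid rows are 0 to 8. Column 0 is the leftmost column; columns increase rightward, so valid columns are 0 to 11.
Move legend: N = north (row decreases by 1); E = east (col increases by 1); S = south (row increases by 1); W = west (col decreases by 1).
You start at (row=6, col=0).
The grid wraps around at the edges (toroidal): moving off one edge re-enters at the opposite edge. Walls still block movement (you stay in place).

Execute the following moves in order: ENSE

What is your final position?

Start: (row=6, col=0)
  E (east): (row=6, col=0) -> (row=6, col=1)
  N (north): (row=6, col=1) -> (row=5, col=1)
  S (south): (row=5, col=1) -> (row=6, col=1)
  E (east): (row=6, col=1) -> (row=6, col=2)
Final: (row=6, col=2)

Answer: Final position: (row=6, col=2)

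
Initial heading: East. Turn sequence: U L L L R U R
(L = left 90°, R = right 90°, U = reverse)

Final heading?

Answer: Final heading: North

Derivation:
Start: East
  U (U-turn (180°)) -> West
  L (left (90° counter-clockwise)) -> South
  L (left (90° counter-clockwise)) -> East
  L (left (90° counter-clockwise)) -> North
  R (right (90° clockwise)) -> East
  U (U-turn (180°)) -> West
  R (right (90° clockwise)) -> North
Final: North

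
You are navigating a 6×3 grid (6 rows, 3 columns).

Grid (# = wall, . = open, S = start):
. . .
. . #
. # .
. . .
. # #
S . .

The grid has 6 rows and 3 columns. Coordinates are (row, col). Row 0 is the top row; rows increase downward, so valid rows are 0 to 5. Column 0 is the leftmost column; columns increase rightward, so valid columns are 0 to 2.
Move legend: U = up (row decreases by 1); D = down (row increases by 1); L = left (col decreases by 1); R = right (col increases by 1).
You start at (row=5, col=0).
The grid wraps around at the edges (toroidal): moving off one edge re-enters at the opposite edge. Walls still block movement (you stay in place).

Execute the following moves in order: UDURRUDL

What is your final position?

Start: (row=5, col=0)
  U (up): (row=5, col=0) -> (row=4, col=0)
  D (down): (row=4, col=0) -> (row=5, col=0)
  U (up): (row=5, col=0) -> (row=4, col=0)
  R (right): blocked, stay at (row=4, col=0)
  R (right): blocked, stay at (row=4, col=0)
  U (up): (row=4, col=0) -> (row=3, col=0)
  D (down): (row=3, col=0) -> (row=4, col=0)
  L (left): blocked, stay at (row=4, col=0)
Final: (row=4, col=0)

Answer: Final position: (row=4, col=0)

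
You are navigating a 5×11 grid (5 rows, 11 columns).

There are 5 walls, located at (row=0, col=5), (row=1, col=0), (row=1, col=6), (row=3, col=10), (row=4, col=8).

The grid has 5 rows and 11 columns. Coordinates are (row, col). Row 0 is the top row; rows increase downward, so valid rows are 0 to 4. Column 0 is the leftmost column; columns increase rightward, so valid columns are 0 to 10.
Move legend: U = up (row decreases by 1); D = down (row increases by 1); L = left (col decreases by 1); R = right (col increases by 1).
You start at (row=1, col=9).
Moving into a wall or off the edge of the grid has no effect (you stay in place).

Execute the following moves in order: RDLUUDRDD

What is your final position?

Answer: Final position: (row=2, col=10)

Derivation:
Start: (row=1, col=9)
  R (right): (row=1, col=9) -> (row=1, col=10)
  D (down): (row=1, col=10) -> (row=2, col=10)
  L (left): (row=2, col=10) -> (row=2, col=9)
  U (up): (row=2, col=9) -> (row=1, col=9)
  U (up): (row=1, col=9) -> (row=0, col=9)
  D (down): (row=0, col=9) -> (row=1, col=9)
  R (right): (row=1, col=9) -> (row=1, col=10)
  D (down): (row=1, col=10) -> (row=2, col=10)
  D (down): blocked, stay at (row=2, col=10)
Final: (row=2, col=10)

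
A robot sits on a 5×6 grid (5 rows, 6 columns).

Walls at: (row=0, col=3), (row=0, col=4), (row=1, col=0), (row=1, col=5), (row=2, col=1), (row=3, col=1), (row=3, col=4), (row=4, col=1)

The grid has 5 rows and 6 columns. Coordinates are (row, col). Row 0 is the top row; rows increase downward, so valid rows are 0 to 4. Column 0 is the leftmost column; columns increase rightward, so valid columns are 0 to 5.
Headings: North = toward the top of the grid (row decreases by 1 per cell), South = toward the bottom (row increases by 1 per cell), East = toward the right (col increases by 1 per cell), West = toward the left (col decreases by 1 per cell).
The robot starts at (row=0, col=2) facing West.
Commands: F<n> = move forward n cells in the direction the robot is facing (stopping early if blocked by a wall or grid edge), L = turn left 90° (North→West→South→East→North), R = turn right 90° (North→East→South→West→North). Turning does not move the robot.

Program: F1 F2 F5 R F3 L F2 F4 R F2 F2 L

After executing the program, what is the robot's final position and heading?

Start: (row=0, col=2), facing West
  F1: move forward 1, now at (row=0, col=1)
  F2: move forward 1/2 (blocked), now at (row=0, col=0)
  F5: move forward 0/5 (blocked), now at (row=0, col=0)
  R: turn right, now facing North
  F3: move forward 0/3 (blocked), now at (row=0, col=0)
  L: turn left, now facing West
  F2: move forward 0/2 (blocked), now at (row=0, col=0)
  F4: move forward 0/4 (blocked), now at (row=0, col=0)
  R: turn right, now facing North
  F2: move forward 0/2 (blocked), now at (row=0, col=0)
  F2: move forward 0/2 (blocked), now at (row=0, col=0)
  L: turn left, now facing West
Final: (row=0, col=0), facing West

Answer: Final position: (row=0, col=0), facing West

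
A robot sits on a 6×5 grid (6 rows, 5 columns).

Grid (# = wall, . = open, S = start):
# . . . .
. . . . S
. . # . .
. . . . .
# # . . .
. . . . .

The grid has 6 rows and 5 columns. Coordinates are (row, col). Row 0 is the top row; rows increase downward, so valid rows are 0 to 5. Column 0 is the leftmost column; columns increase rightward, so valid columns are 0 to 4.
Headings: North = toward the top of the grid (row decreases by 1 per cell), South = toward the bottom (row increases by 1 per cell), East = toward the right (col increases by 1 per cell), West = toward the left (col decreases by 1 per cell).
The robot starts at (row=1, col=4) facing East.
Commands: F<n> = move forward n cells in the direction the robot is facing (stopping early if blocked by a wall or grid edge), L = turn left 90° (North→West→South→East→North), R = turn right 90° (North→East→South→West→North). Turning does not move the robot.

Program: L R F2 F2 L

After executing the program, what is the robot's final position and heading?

Start: (row=1, col=4), facing East
  L: turn left, now facing North
  R: turn right, now facing East
  F2: move forward 0/2 (blocked), now at (row=1, col=4)
  F2: move forward 0/2 (blocked), now at (row=1, col=4)
  L: turn left, now facing North
Final: (row=1, col=4), facing North

Answer: Final position: (row=1, col=4), facing North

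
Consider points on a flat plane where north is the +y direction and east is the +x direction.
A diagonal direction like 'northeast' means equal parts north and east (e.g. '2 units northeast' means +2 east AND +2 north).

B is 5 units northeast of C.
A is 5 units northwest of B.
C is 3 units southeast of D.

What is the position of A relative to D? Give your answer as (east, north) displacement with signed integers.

Answer: A is at (east=3, north=7) relative to D.

Derivation:
Place D at the origin (east=0, north=0).
  C is 3 units southeast of D: delta (east=+3, north=-3); C at (east=3, north=-3).
  B is 5 units northeast of C: delta (east=+5, north=+5); B at (east=8, north=2).
  A is 5 units northwest of B: delta (east=-5, north=+5); A at (east=3, north=7).
Therefore A relative to D: (east=3, north=7).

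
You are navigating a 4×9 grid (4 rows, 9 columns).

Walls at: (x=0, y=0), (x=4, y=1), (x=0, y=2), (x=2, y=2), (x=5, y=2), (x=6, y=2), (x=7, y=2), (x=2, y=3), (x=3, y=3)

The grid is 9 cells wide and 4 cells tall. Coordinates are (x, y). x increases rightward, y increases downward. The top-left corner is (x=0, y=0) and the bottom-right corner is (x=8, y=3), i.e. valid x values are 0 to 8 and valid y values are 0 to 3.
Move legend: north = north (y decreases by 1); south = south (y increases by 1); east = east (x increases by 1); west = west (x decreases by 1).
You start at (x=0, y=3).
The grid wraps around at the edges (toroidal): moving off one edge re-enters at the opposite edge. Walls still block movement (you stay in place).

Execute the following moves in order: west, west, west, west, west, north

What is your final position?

Answer: Final position: (x=4, y=2)

Derivation:
Start: (x=0, y=3)
  west (west): (x=0, y=3) -> (x=8, y=3)
  west (west): (x=8, y=3) -> (x=7, y=3)
  west (west): (x=7, y=3) -> (x=6, y=3)
  west (west): (x=6, y=3) -> (x=5, y=3)
  west (west): (x=5, y=3) -> (x=4, y=3)
  north (north): (x=4, y=3) -> (x=4, y=2)
Final: (x=4, y=2)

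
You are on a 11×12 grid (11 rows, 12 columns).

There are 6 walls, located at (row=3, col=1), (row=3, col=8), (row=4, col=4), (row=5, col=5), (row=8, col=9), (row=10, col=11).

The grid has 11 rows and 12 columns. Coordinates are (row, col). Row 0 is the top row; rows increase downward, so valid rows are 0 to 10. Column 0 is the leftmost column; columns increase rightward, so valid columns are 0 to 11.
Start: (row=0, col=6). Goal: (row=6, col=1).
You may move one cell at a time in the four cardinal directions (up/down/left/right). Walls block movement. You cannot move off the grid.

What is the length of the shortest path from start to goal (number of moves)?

Answer: Shortest path length: 11

Derivation:
BFS from (row=0, col=6) until reaching (row=6, col=1):
  Distance 0: (row=0, col=6)
  Distance 1: (row=0, col=5), (row=0, col=7), (row=1, col=6)
  Distance 2: (row=0, col=4), (row=0, col=8), (row=1, col=5), (row=1, col=7), (row=2, col=6)
  Distance 3: (row=0, col=3), (row=0, col=9), (row=1, col=4), (row=1, col=8), (row=2, col=5), (row=2, col=7), (row=3, col=6)
  Distance 4: (row=0, col=2), (row=0, col=10), (row=1, col=3), (row=1, col=9), (row=2, col=4), (row=2, col=8), (row=3, col=5), (row=3, col=7), (row=4, col=6)
  Distance 5: (row=0, col=1), (row=0, col=11), (row=1, col=2), (row=1, col=10), (row=2, col=3), (row=2, col=9), (row=3, col=4), (row=4, col=5), (row=4, col=7), (row=5, col=6)
  Distance 6: (row=0, col=0), (row=1, col=1), (row=1, col=11), (row=2, col=2), (row=2, col=10), (row=3, col=3), (row=3, col=9), (row=4, col=8), (row=5, col=7), (row=6, col=6)
  Distance 7: (row=1, col=0), (row=2, col=1), (row=2, col=11), (row=3, col=2), (row=3, col=10), (row=4, col=3), (row=4, col=9), (row=5, col=8), (row=6, col=5), (row=6, col=7), (row=7, col=6)
  Distance 8: (row=2, col=0), (row=3, col=11), (row=4, col=2), (row=4, col=10), (row=5, col=3), (row=5, col=9), (row=6, col=4), (row=6, col=8), (row=7, col=5), (row=7, col=7), (row=8, col=6)
  Distance 9: (row=3, col=0), (row=4, col=1), (row=4, col=11), (row=5, col=2), (row=5, col=4), (row=5, col=10), (row=6, col=3), (row=6, col=9), (row=7, col=4), (row=7, col=8), (row=8, col=5), (row=8, col=7), (row=9, col=6)
  Distance 10: (row=4, col=0), (row=5, col=1), (row=5, col=11), (row=6, col=2), (row=6, col=10), (row=7, col=3), (row=7, col=9), (row=8, col=4), (row=8, col=8), (row=9, col=5), (row=9, col=7), (row=10, col=6)
  Distance 11: (row=5, col=0), (row=6, col=1), (row=6, col=11), (row=7, col=2), (row=7, col=10), (row=8, col=3), (row=9, col=4), (row=9, col=8), (row=10, col=5), (row=10, col=7)  <- goal reached here
One shortest path (11 moves): (row=0, col=6) -> (row=0, col=5) -> (row=0, col=4) -> (row=0, col=3) -> (row=0, col=2) -> (row=1, col=2) -> (row=2, col=2) -> (row=3, col=2) -> (row=4, col=2) -> (row=4, col=1) -> (row=5, col=1) -> (row=6, col=1)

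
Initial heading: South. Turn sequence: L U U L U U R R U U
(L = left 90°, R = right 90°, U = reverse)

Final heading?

Start: South
  L (left (90° counter-clockwise)) -> East
  U (U-turn (180°)) -> West
  U (U-turn (180°)) -> East
  L (left (90° counter-clockwise)) -> North
  U (U-turn (180°)) -> South
  U (U-turn (180°)) -> North
  R (right (90° clockwise)) -> East
  R (right (90° clockwise)) -> South
  U (U-turn (180°)) -> North
  U (U-turn (180°)) -> South
Final: South

Answer: Final heading: South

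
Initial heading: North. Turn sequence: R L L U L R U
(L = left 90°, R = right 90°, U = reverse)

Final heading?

Start: North
  R (right (90° clockwise)) -> East
  L (left (90° counter-clockwise)) -> North
  L (left (90° counter-clockwise)) -> West
  U (U-turn (180°)) -> East
  L (left (90° counter-clockwise)) -> North
  R (right (90° clockwise)) -> East
  U (U-turn (180°)) -> West
Final: West

Answer: Final heading: West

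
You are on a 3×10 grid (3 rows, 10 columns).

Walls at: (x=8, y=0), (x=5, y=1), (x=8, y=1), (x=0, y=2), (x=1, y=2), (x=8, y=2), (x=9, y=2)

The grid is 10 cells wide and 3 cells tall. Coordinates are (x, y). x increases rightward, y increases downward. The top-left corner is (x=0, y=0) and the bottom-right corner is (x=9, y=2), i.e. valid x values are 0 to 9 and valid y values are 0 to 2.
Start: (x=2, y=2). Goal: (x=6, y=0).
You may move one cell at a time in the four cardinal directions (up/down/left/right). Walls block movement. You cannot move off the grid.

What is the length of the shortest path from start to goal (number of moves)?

BFS from (x=2, y=2) until reaching (x=6, y=0):
  Distance 0: (x=2, y=2)
  Distance 1: (x=2, y=1), (x=3, y=2)
  Distance 2: (x=2, y=0), (x=1, y=1), (x=3, y=1), (x=4, y=2)
  Distance 3: (x=1, y=0), (x=3, y=0), (x=0, y=1), (x=4, y=1), (x=5, y=2)
  Distance 4: (x=0, y=0), (x=4, y=0), (x=6, y=2)
  Distance 5: (x=5, y=0), (x=6, y=1), (x=7, y=2)
  Distance 6: (x=6, y=0), (x=7, y=1)  <- goal reached here
One shortest path (6 moves): (x=2, y=2) -> (x=3, y=2) -> (x=4, y=2) -> (x=5, y=2) -> (x=6, y=2) -> (x=6, y=1) -> (x=6, y=0)

Answer: Shortest path length: 6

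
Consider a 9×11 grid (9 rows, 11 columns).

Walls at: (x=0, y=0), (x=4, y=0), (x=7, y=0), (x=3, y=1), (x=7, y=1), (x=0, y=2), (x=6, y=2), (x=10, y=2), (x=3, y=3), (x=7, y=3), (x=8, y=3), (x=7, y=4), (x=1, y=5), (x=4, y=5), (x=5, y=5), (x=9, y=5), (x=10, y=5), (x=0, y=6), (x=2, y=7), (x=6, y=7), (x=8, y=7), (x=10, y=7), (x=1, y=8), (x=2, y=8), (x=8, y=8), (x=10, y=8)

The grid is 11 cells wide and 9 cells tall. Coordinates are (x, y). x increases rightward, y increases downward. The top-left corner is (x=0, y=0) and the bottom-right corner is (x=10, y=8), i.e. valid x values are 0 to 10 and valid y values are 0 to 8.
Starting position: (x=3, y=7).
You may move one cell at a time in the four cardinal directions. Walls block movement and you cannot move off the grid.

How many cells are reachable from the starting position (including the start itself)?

BFS flood-fill from (x=3, y=7):
  Distance 0: (x=3, y=7)
  Distance 1: (x=3, y=6), (x=4, y=7), (x=3, y=8)
  Distance 2: (x=3, y=5), (x=2, y=6), (x=4, y=6), (x=5, y=7), (x=4, y=8)
  Distance 3: (x=3, y=4), (x=2, y=5), (x=1, y=6), (x=5, y=6), (x=5, y=8)
  Distance 4: (x=2, y=4), (x=4, y=4), (x=6, y=6), (x=1, y=7), (x=6, y=8)
  Distance 5: (x=2, y=3), (x=4, y=3), (x=1, y=4), (x=5, y=4), (x=6, y=5), (x=7, y=6), (x=0, y=7), (x=7, y=8)
  Distance 6: (x=2, y=2), (x=4, y=2), (x=1, y=3), (x=5, y=3), (x=0, y=4), (x=6, y=4), (x=7, y=5), (x=8, y=6), (x=7, y=7), (x=0, y=8)
  Distance 7: (x=2, y=1), (x=4, y=1), (x=1, y=2), (x=3, y=2), (x=5, y=2), (x=0, y=3), (x=6, y=3), (x=0, y=5), (x=8, y=5), (x=9, y=6)
  Distance 8: (x=2, y=0), (x=1, y=1), (x=5, y=1), (x=8, y=4), (x=10, y=6), (x=9, y=7)
  Distance 9: (x=1, y=0), (x=3, y=0), (x=5, y=0), (x=0, y=1), (x=6, y=1), (x=9, y=4), (x=9, y=8)
  Distance 10: (x=6, y=0), (x=9, y=3), (x=10, y=4)
  Distance 11: (x=9, y=2), (x=10, y=3)
  Distance 12: (x=9, y=1), (x=8, y=2)
  Distance 13: (x=9, y=0), (x=8, y=1), (x=10, y=1), (x=7, y=2)
  Distance 14: (x=8, y=0), (x=10, y=0)
Total reachable: 73 (grid has 73 open cells total)

Answer: Reachable cells: 73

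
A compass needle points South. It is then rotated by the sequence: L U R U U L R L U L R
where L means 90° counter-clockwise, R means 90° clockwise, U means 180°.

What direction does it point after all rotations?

Start: South
  L (left (90° counter-clockwise)) -> East
  U (U-turn (180°)) -> West
  R (right (90° clockwise)) -> North
  U (U-turn (180°)) -> South
  U (U-turn (180°)) -> North
  L (left (90° counter-clockwise)) -> West
  R (right (90° clockwise)) -> North
  L (left (90° counter-clockwise)) -> West
  U (U-turn (180°)) -> East
  L (left (90° counter-clockwise)) -> North
  R (right (90° clockwise)) -> East
Final: East

Answer: Final heading: East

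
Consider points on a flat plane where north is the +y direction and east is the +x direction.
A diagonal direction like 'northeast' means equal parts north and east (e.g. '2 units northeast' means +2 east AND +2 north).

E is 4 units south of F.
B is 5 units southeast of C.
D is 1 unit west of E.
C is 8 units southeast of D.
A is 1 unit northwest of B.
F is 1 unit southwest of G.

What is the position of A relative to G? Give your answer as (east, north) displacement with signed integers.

Place G at the origin (east=0, north=0).
  F is 1 unit southwest of G: delta (east=-1, north=-1); F at (east=-1, north=-1).
  E is 4 units south of F: delta (east=+0, north=-4); E at (east=-1, north=-5).
  D is 1 unit west of E: delta (east=-1, north=+0); D at (east=-2, north=-5).
  C is 8 units southeast of D: delta (east=+8, north=-8); C at (east=6, north=-13).
  B is 5 units southeast of C: delta (east=+5, north=-5); B at (east=11, north=-18).
  A is 1 unit northwest of B: delta (east=-1, north=+1); A at (east=10, north=-17).
Therefore A relative to G: (east=10, north=-17).

Answer: A is at (east=10, north=-17) relative to G.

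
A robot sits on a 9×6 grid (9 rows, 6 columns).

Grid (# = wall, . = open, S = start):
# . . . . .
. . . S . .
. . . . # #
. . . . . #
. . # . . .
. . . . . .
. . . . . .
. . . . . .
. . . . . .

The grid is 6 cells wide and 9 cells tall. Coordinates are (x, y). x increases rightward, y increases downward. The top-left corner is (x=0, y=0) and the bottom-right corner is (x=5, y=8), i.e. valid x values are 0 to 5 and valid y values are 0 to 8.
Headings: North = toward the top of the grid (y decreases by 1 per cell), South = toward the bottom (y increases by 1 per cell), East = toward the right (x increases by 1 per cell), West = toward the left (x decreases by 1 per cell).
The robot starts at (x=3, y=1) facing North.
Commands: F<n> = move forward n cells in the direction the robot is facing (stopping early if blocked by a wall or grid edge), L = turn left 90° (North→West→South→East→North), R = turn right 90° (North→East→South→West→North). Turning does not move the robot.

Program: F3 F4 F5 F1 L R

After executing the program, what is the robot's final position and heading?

Start: (x=3, y=1), facing North
  F3: move forward 1/3 (blocked), now at (x=3, y=0)
  F4: move forward 0/4 (blocked), now at (x=3, y=0)
  F5: move forward 0/5 (blocked), now at (x=3, y=0)
  F1: move forward 0/1 (blocked), now at (x=3, y=0)
  L: turn left, now facing West
  R: turn right, now facing North
Final: (x=3, y=0), facing North

Answer: Final position: (x=3, y=0), facing North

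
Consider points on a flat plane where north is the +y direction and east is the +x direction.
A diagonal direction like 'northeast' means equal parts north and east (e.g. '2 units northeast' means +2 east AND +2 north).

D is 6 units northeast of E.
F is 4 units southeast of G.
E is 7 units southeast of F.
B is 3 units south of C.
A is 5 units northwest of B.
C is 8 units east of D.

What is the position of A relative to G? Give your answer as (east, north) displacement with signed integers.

Answer: A is at (east=20, north=-3) relative to G.

Derivation:
Place G at the origin (east=0, north=0).
  F is 4 units southeast of G: delta (east=+4, north=-4); F at (east=4, north=-4).
  E is 7 units southeast of F: delta (east=+7, north=-7); E at (east=11, north=-11).
  D is 6 units northeast of E: delta (east=+6, north=+6); D at (east=17, north=-5).
  C is 8 units east of D: delta (east=+8, north=+0); C at (east=25, north=-5).
  B is 3 units south of C: delta (east=+0, north=-3); B at (east=25, north=-8).
  A is 5 units northwest of B: delta (east=-5, north=+5); A at (east=20, north=-3).
Therefore A relative to G: (east=20, north=-3).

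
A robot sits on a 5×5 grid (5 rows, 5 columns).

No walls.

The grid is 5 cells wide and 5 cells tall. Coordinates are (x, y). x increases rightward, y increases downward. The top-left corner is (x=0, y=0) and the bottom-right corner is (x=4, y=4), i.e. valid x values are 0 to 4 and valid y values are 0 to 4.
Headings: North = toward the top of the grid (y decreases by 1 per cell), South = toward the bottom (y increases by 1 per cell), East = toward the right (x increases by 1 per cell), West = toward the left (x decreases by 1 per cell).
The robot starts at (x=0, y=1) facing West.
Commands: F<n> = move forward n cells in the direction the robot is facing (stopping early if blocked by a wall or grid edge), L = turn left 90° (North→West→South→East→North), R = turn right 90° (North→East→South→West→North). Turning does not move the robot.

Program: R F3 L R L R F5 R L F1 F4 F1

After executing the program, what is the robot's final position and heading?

Answer: Final position: (x=0, y=0), facing North

Derivation:
Start: (x=0, y=1), facing West
  R: turn right, now facing North
  F3: move forward 1/3 (blocked), now at (x=0, y=0)
  L: turn left, now facing West
  R: turn right, now facing North
  L: turn left, now facing West
  R: turn right, now facing North
  F5: move forward 0/5 (blocked), now at (x=0, y=0)
  R: turn right, now facing East
  L: turn left, now facing North
  F1: move forward 0/1 (blocked), now at (x=0, y=0)
  F4: move forward 0/4 (blocked), now at (x=0, y=0)
  F1: move forward 0/1 (blocked), now at (x=0, y=0)
Final: (x=0, y=0), facing North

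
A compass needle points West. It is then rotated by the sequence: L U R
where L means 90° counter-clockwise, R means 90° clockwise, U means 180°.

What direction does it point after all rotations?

Answer: Final heading: East

Derivation:
Start: West
  L (left (90° counter-clockwise)) -> South
  U (U-turn (180°)) -> North
  R (right (90° clockwise)) -> East
Final: East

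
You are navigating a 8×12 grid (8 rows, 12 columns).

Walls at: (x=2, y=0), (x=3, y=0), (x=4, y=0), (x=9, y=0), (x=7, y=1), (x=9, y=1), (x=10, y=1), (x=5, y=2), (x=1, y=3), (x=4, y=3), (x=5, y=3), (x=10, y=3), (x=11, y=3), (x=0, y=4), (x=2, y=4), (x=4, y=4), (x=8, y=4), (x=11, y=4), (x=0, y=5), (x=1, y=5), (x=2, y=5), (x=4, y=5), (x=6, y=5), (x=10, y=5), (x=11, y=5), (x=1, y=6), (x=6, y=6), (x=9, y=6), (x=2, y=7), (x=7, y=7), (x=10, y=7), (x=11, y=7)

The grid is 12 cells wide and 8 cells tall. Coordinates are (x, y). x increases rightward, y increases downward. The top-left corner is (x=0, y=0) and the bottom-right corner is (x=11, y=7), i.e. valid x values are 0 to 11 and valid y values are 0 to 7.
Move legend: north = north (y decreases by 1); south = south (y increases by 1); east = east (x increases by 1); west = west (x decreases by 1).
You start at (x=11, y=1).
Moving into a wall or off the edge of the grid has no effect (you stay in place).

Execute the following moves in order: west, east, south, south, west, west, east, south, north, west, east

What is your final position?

Answer: Final position: (x=10, y=2)

Derivation:
Start: (x=11, y=1)
  west (west): blocked, stay at (x=11, y=1)
  east (east): blocked, stay at (x=11, y=1)
  south (south): (x=11, y=1) -> (x=11, y=2)
  south (south): blocked, stay at (x=11, y=2)
  west (west): (x=11, y=2) -> (x=10, y=2)
  west (west): (x=10, y=2) -> (x=9, y=2)
  east (east): (x=9, y=2) -> (x=10, y=2)
  south (south): blocked, stay at (x=10, y=2)
  north (north): blocked, stay at (x=10, y=2)
  west (west): (x=10, y=2) -> (x=9, y=2)
  east (east): (x=9, y=2) -> (x=10, y=2)
Final: (x=10, y=2)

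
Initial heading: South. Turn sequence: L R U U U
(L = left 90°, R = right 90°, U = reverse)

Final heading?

Start: South
  L (left (90° counter-clockwise)) -> East
  R (right (90° clockwise)) -> South
  U (U-turn (180°)) -> North
  U (U-turn (180°)) -> South
  U (U-turn (180°)) -> North
Final: North

Answer: Final heading: North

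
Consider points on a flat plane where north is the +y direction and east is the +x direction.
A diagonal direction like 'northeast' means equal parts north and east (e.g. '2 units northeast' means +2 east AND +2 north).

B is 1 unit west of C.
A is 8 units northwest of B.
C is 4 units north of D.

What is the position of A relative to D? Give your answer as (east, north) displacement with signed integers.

Place D at the origin (east=0, north=0).
  C is 4 units north of D: delta (east=+0, north=+4); C at (east=0, north=4).
  B is 1 unit west of C: delta (east=-1, north=+0); B at (east=-1, north=4).
  A is 8 units northwest of B: delta (east=-8, north=+8); A at (east=-9, north=12).
Therefore A relative to D: (east=-9, north=12).

Answer: A is at (east=-9, north=12) relative to D.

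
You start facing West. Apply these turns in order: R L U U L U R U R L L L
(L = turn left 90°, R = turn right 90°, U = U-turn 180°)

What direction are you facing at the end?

Start: West
  R (right (90° clockwise)) -> North
  L (left (90° counter-clockwise)) -> West
  U (U-turn (180°)) -> East
  U (U-turn (180°)) -> West
  L (left (90° counter-clockwise)) -> South
  U (U-turn (180°)) -> North
  R (right (90° clockwise)) -> East
  U (U-turn (180°)) -> West
  R (right (90° clockwise)) -> North
  L (left (90° counter-clockwise)) -> West
  L (left (90° counter-clockwise)) -> South
  L (left (90° counter-clockwise)) -> East
Final: East

Answer: Final heading: East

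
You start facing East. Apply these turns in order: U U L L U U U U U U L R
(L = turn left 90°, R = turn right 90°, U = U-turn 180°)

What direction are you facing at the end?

Start: East
  U (U-turn (180°)) -> West
  U (U-turn (180°)) -> East
  L (left (90° counter-clockwise)) -> North
  L (left (90° counter-clockwise)) -> West
  U (U-turn (180°)) -> East
  U (U-turn (180°)) -> West
  U (U-turn (180°)) -> East
  U (U-turn (180°)) -> West
  U (U-turn (180°)) -> East
  U (U-turn (180°)) -> West
  L (left (90° counter-clockwise)) -> South
  R (right (90° clockwise)) -> West
Final: West

Answer: Final heading: West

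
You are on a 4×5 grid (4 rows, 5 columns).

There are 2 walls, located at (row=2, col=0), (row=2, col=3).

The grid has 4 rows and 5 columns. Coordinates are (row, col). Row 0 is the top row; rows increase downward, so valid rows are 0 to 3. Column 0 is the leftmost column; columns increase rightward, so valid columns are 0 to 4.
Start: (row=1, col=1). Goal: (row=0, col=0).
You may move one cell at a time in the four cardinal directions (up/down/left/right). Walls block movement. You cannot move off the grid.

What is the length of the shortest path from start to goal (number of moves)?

BFS from (row=1, col=1) until reaching (row=0, col=0):
  Distance 0: (row=1, col=1)
  Distance 1: (row=0, col=1), (row=1, col=0), (row=1, col=2), (row=2, col=1)
  Distance 2: (row=0, col=0), (row=0, col=2), (row=1, col=3), (row=2, col=2), (row=3, col=1)  <- goal reached here
One shortest path (2 moves): (row=1, col=1) -> (row=1, col=0) -> (row=0, col=0)

Answer: Shortest path length: 2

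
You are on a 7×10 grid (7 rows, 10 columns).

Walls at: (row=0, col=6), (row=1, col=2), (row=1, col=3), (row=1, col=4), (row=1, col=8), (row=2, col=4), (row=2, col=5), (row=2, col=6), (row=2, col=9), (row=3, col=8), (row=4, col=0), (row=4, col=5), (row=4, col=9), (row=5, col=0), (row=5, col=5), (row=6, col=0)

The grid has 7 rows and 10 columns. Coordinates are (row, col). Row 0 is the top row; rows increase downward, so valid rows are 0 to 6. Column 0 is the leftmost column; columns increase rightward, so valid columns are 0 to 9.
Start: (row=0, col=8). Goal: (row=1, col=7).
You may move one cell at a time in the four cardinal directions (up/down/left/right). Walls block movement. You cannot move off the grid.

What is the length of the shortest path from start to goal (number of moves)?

Answer: Shortest path length: 2

Derivation:
BFS from (row=0, col=8) until reaching (row=1, col=7):
  Distance 0: (row=0, col=8)
  Distance 1: (row=0, col=7), (row=0, col=9)
  Distance 2: (row=1, col=7), (row=1, col=9)  <- goal reached here
One shortest path (2 moves): (row=0, col=8) -> (row=0, col=7) -> (row=1, col=7)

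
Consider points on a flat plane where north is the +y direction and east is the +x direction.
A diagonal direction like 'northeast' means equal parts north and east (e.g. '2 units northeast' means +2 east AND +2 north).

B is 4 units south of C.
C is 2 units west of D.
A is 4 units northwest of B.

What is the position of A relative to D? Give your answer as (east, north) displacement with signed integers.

Place D at the origin (east=0, north=0).
  C is 2 units west of D: delta (east=-2, north=+0); C at (east=-2, north=0).
  B is 4 units south of C: delta (east=+0, north=-4); B at (east=-2, north=-4).
  A is 4 units northwest of B: delta (east=-4, north=+4); A at (east=-6, north=0).
Therefore A relative to D: (east=-6, north=0).

Answer: A is at (east=-6, north=0) relative to D.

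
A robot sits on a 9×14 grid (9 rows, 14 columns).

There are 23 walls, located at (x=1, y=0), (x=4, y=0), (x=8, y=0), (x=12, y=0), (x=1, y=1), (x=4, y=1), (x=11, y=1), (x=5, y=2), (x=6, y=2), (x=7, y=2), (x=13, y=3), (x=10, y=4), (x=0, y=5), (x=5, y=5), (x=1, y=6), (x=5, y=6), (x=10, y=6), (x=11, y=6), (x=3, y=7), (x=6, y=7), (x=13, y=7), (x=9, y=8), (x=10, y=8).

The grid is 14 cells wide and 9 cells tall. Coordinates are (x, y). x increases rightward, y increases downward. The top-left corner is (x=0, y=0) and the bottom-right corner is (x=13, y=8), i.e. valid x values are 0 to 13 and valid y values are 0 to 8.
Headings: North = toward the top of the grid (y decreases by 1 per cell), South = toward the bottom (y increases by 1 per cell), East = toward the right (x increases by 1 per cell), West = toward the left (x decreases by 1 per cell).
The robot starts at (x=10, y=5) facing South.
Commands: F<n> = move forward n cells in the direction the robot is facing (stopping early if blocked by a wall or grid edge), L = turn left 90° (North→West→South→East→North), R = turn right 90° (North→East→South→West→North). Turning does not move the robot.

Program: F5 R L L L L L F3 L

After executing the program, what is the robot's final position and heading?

Start: (x=10, y=5), facing South
  F5: move forward 0/5 (blocked), now at (x=10, y=5)
  R: turn right, now facing West
  L: turn left, now facing South
  L: turn left, now facing East
  L: turn left, now facing North
  L: turn left, now facing West
  L: turn left, now facing South
  F3: move forward 0/3 (blocked), now at (x=10, y=5)
  L: turn left, now facing East
Final: (x=10, y=5), facing East

Answer: Final position: (x=10, y=5), facing East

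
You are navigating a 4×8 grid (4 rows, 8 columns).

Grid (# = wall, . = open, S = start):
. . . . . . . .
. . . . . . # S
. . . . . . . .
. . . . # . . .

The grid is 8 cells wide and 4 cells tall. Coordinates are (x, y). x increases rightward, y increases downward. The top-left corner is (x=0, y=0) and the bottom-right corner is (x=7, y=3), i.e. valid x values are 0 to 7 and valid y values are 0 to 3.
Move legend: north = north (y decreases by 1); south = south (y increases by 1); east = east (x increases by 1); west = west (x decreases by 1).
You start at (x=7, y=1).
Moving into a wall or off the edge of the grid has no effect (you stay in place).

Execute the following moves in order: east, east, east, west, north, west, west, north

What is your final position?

Start: (x=7, y=1)
  [×3]east (east): blocked, stay at (x=7, y=1)
  west (west): blocked, stay at (x=7, y=1)
  north (north): (x=7, y=1) -> (x=7, y=0)
  west (west): (x=7, y=0) -> (x=6, y=0)
  west (west): (x=6, y=0) -> (x=5, y=0)
  north (north): blocked, stay at (x=5, y=0)
Final: (x=5, y=0)

Answer: Final position: (x=5, y=0)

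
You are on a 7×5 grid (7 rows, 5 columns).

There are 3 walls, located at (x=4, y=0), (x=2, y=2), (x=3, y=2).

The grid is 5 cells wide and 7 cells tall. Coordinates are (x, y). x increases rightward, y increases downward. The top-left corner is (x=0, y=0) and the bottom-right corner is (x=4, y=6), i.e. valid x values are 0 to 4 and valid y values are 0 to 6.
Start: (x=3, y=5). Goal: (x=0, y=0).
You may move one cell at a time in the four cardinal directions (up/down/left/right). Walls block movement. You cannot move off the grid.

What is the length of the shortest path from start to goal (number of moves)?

BFS from (x=3, y=5) until reaching (x=0, y=0):
  Distance 0: (x=3, y=5)
  Distance 1: (x=3, y=4), (x=2, y=5), (x=4, y=5), (x=3, y=6)
  Distance 2: (x=3, y=3), (x=2, y=4), (x=4, y=4), (x=1, y=5), (x=2, y=6), (x=4, y=6)
  Distance 3: (x=2, y=3), (x=4, y=3), (x=1, y=4), (x=0, y=5), (x=1, y=6)
  Distance 4: (x=4, y=2), (x=1, y=3), (x=0, y=4), (x=0, y=6)
  Distance 5: (x=4, y=1), (x=1, y=2), (x=0, y=3)
  Distance 6: (x=1, y=1), (x=3, y=1), (x=0, y=2)
  Distance 7: (x=1, y=0), (x=3, y=0), (x=0, y=1), (x=2, y=1)
  Distance 8: (x=0, y=0), (x=2, y=0)  <- goal reached here
One shortest path (8 moves): (x=3, y=5) -> (x=2, y=5) -> (x=1, y=5) -> (x=0, y=5) -> (x=0, y=4) -> (x=0, y=3) -> (x=0, y=2) -> (x=0, y=1) -> (x=0, y=0)

Answer: Shortest path length: 8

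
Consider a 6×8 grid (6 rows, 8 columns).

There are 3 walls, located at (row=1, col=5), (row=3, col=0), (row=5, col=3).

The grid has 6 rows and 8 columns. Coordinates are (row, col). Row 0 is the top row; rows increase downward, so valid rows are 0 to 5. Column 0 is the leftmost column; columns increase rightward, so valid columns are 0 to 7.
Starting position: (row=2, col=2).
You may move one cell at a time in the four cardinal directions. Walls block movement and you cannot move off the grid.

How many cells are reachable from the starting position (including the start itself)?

BFS flood-fill from (row=2, col=2):
  Distance 0: (row=2, col=2)
  Distance 1: (row=1, col=2), (row=2, col=1), (row=2, col=3), (row=3, col=2)
  Distance 2: (row=0, col=2), (row=1, col=1), (row=1, col=3), (row=2, col=0), (row=2, col=4), (row=3, col=1), (row=3, col=3), (row=4, col=2)
  Distance 3: (row=0, col=1), (row=0, col=3), (row=1, col=0), (row=1, col=4), (row=2, col=5), (row=3, col=4), (row=4, col=1), (row=4, col=3), (row=5, col=2)
  Distance 4: (row=0, col=0), (row=0, col=4), (row=2, col=6), (row=3, col=5), (row=4, col=0), (row=4, col=4), (row=5, col=1)
  Distance 5: (row=0, col=5), (row=1, col=6), (row=2, col=7), (row=3, col=6), (row=4, col=5), (row=5, col=0), (row=5, col=4)
  Distance 6: (row=0, col=6), (row=1, col=7), (row=3, col=7), (row=4, col=6), (row=5, col=5)
  Distance 7: (row=0, col=7), (row=4, col=7), (row=5, col=6)
  Distance 8: (row=5, col=7)
Total reachable: 45 (grid has 45 open cells total)

Answer: Reachable cells: 45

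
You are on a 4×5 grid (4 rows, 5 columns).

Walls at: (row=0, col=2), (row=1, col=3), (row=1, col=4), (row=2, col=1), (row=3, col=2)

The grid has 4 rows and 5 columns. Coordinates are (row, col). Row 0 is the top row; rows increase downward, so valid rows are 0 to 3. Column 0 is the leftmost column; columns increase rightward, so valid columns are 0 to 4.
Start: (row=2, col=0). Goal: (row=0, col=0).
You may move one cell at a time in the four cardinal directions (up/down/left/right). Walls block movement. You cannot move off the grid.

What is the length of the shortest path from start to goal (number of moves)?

BFS from (row=2, col=0) until reaching (row=0, col=0):
  Distance 0: (row=2, col=0)
  Distance 1: (row=1, col=0), (row=3, col=0)
  Distance 2: (row=0, col=0), (row=1, col=1), (row=3, col=1)  <- goal reached here
One shortest path (2 moves): (row=2, col=0) -> (row=1, col=0) -> (row=0, col=0)

Answer: Shortest path length: 2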